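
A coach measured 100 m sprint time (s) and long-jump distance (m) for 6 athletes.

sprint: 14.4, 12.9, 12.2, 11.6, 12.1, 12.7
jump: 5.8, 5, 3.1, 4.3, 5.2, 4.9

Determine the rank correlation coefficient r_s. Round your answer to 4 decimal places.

Rank sprint: 6, 5, 3, 1, 2, 4
Rank jump: 6, 4, 1, 2, 5, 3
d = rank(sprint) − rank(jump): 0, 1, 2, -1, -3, 1; Σd² = 16
ρ = 1 − 6Σd² / [n(n²−1)] = 1 − 6×16 / (6×35) = 1 − 96/210 ≈ 0.5429

0.5429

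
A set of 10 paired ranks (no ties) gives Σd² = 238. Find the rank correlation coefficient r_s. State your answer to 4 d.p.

ρ = 1 − 6Σd² / [n(n²−1)] = 1 − 6×238 / (10×99)
  = 1 − 1428/990 = 1 − 1.44242 ≈ -0.4424

-0.4424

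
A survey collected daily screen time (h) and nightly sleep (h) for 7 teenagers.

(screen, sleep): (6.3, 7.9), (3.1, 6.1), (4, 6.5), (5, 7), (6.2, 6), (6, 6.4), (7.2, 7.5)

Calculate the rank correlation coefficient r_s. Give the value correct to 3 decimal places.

Rank screen: 6, 1, 2, 3, 5, 4, 7
Rank sleep: 7, 2, 4, 5, 1, 3, 6
d = rank(screen) − rank(sleep): -1, -1, -2, -2, 4, 1, 1; Σd² = 28
ρ = 1 − 6Σd² / [n(n²−1)] = 1 − 6×28 / (7×48) = 1 − 168/336 ≈ 0.500

0.500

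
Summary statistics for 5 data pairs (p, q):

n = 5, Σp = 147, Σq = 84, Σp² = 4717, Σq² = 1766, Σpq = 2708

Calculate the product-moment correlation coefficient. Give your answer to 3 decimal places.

r = (nΣpq − ΣpΣq) / √[(nΣp² − (Σp)²)(nΣq² − (Σq)²)]
Numerator: 5×2708 − 147×84 = 1192
Denominator: √[(23585 − 21609)(8830 − 7056)] = √[1976 × 1774] = 1872.2778
r = 1192 / 1872.2778 ≈ 0.637

0.637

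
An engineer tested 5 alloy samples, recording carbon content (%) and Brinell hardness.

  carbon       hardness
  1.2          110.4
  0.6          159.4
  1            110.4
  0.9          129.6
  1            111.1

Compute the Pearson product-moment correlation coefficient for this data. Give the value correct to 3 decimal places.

-0.930

n = 5, Σx = 4.7, Σy = 620.9, Σx² = 4.61, Σy² = 78924.05, Σxy = 566.26
nΣxy − ΣxΣy = 2831.3 − 2918.23 = -86.93
nΣx² − (Σx)² = 23.05 − 22.09 = 0.96; nΣy² − (Σy)² = 394620.25 − 385516.81 = 9103.44
r = -86.93 / √(0.96 × 9103.44) = -86.93 / 93.4842 ≈ -0.930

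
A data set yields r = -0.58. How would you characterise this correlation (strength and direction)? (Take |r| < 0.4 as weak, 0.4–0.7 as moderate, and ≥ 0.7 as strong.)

moderate negative

r = -0.58 < 0 so the relationship is negative.
|r| = 0.58, which falls in the moderate range.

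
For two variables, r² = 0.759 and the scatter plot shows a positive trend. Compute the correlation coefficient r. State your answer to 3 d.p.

|r| = √0.759 = 0.871
The association is positive, so r = 0.871.

0.871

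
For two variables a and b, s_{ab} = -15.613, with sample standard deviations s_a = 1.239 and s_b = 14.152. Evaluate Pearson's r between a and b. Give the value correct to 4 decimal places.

r = Cov(a,b) / (s_a · s_b) = -15.613 / (1.239 × 14.152)
  = -15.613 / 17.5343 ≈ -0.8904

-0.8904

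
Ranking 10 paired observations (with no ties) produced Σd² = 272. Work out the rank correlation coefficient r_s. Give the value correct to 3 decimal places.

-0.648

ρ = 1 − 6Σd² / [n(n²−1)] = 1 − 6×272 / (10×99)
  = 1 − 1632/990 = 1 − 1.6485 ≈ -0.648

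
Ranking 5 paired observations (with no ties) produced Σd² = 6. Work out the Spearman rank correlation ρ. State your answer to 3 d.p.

0.700

ρ = 1 − 6Σd² / [n(n²−1)] = 1 − 6×6 / (5×24)
  = 1 − 36/120 = 1 − 0.3000 ≈ 0.700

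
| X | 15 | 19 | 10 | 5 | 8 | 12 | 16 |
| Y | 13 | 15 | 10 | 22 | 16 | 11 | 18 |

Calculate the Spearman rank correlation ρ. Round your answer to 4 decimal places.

-0.1786

Rank X: 5, 7, 3, 1, 2, 4, 6
Rank Y: 3, 4, 1, 7, 5, 2, 6
d = rank(X) − rank(Y): 2, 3, 2, -6, -3, 2, 0; Σd² = 66
ρ = 1 − 6Σd² / [n(n²−1)] = 1 − 6×66 / (7×48) = 1 − 396/336 ≈ -0.1786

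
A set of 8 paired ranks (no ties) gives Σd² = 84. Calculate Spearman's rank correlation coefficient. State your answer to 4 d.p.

0.0000

ρ = 1 − 6Σd² / [n(n²−1)] = 1 − 6×84 / (8×63)
  = 1 − 504/504 = 1 − 1.00000 ≈ 0.0000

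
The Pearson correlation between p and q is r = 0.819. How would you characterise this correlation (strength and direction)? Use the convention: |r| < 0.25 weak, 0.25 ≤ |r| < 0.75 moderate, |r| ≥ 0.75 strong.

strong positive

r = 0.819 > 0 so the relationship is positive.
|r| = 0.819, which falls in the strong range.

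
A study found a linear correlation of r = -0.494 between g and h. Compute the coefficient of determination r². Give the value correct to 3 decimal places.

0.244

r² = (-0.494)² = 0.244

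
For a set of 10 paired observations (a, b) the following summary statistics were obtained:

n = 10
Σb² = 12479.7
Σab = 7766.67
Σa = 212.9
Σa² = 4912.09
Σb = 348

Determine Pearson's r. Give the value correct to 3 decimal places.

r = (nΣab − ΣaΣb) / √[(nΣa² − (Σa)²)(nΣb² − (Σb)²)]
Numerator: 10×7766.67 − 212.9×348 = 3577.5
Denominator: √[(49120.9 − 45326.41)(124797 − 121104)] = √[3794.49 × 3693] = 3743.4011
r = 3577.5 / 3743.4011 ≈ 0.956

0.956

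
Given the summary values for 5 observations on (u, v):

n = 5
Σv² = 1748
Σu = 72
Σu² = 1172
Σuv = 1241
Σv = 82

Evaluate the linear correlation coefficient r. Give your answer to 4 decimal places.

r = (nΣuv − ΣuΣv) / √[(nΣu² − (Σu)²)(nΣv² − (Σv)²)]
Numerator: 5×1241 − 72×82 = 301
Denominator: √[(5860 − 5184)(8740 − 6724)] = √[676 × 2016] = 1167.3971
r = 301 / 1167.3971 ≈ 0.2578

0.2578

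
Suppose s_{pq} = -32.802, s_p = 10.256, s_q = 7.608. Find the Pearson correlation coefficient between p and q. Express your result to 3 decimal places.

r = Cov(p,q) / (s_p · s_q) = -32.802 / (10.256 × 7.608)
  = -32.802 / 78.0276 ≈ -0.420

-0.420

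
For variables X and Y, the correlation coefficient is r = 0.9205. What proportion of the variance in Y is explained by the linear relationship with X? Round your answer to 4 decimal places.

r² = (0.9205)² = 0.8473

0.8473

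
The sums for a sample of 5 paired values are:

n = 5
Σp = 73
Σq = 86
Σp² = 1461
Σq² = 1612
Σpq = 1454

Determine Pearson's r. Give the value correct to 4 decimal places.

r = (nΣpq − ΣpΣq) / √[(nΣp² − (Σp)²)(nΣq² − (Σq)²)]
Numerator: 5×1454 − 73×86 = 992
Denominator: √[(7305 − 5329)(8060 − 7396)] = √[1976 × 664] = 1145.4536
r = 992 / 1145.4536 ≈ 0.8660

0.8660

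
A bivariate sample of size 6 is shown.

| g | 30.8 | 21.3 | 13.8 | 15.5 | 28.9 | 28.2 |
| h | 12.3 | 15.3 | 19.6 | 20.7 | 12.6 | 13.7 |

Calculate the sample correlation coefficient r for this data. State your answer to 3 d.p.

-0.968

n = 6, Σg = 138.5, Σh = 94.2, Σg² = 3463.47, Σh² = 1544.48, Σgh = 2046.54
nΣgh − ΣgΣh = 12279.24 − 13046.7 = -767.46
nΣg² − (Σg)² = 20780.82 − 19182.25 = 1598.57; nΣh² − (Σh)² = 9266.88 − 8873.64 = 393.24
r = -767.46 / √(1598.57 × 393.24) = -767.46 / 792.8566 ≈ -0.968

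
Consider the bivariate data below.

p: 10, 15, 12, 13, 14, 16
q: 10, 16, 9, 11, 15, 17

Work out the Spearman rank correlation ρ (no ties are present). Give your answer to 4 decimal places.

Rank p: 1, 5, 2, 3, 4, 6
Rank q: 2, 5, 1, 3, 4, 6
d = rank(p) − rank(q): -1, 0, 1, 0, 0, 0; Σd² = 2
ρ = 1 − 6Σd² / [n(n²−1)] = 1 − 6×2 / (6×35) = 1 − 12/210 ≈ 0.9429

0.9429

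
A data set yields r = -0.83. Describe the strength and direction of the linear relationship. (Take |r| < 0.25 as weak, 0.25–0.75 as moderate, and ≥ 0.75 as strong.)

r = -0.83 < 0 so the relationship is negative.
|r| = 0.83, which falls in the strong range.

strong negative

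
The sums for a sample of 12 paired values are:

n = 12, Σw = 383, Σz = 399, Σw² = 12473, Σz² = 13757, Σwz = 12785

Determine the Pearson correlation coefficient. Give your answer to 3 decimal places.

r = (nΣwz − ΣwΣz) / √[(nΣw² − (Σw)²)(nΣz² − (Σz)²)]
Numerator: 12×12785 − 383×399 = 603
Denominator: √[(149676 − 146689)(165084 − 159201)] = √[2987 × 5883] = 4191.9591
r = 603 / 4191.9591 ≈ 0.144

0.144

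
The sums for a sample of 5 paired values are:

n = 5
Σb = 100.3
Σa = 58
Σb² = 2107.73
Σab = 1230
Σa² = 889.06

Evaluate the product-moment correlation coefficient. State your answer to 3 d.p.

r = (nΣab − ΣaΣb) / √[(nΣa² − (Σa)²)(nΣb² − (Σb)²)]
Numerator: 5×1230 − 58×100.3 = 332.6
Denominator: √[(4445.3 − 3364)(10538.65 − 10060.09)] = √[1081.3 × 478.56] = 719.3517
r = 332.6 / 719.3517 ≈ 0.462

0.462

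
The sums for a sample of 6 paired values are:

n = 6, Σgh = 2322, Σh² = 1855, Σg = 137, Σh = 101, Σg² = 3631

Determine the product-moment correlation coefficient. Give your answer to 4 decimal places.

0.0567

r = (nΣgh − ΣgΣh) / √[(nΣg² − (Σg)²)(nΣh² − (Σh)²)]
Numerator: 6×2322 − 137×101 = 95
Denominator: √[(21786 − 18769)(11130 − 10201)] = √[3017 × 929] = 1674.1544
r = 95 / 1674.1544 ≈ 0.0567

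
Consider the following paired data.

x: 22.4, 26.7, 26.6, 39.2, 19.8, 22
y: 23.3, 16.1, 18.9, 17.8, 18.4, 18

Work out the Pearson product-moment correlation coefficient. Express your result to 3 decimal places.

-0.303

n = 6, Σx = 156.7, Σy = 112.5, Σx² = 4334.89, Σy² = 2138.71, Σxy = 2912.61
nΣxy − ΣxΣy = 17475.66 − 17628.75 = -153.09
nΣx² − (Σx)² = 26009.34 − 24554.89 = 1454.45; nΣy² − (Σy)² = 12832.26 − 12656.25 = 176.01
r = -153.09 / √(1454.45 × 176.01) = -153.09 / 505.9622 ≈ -0.303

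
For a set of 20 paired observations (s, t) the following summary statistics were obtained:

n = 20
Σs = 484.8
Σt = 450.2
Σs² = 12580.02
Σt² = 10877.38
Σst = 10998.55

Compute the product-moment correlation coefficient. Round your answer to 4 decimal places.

r = (nΣst − ΣsΣt) / √[(nΣs² − (Σs)²)(nΣt² − (Σt)²)]
Numerator: 20×10998.55 − 484.8×450.2 = 1714.04
Denominator: √[(251600.4 − 235031.04)(217547.6 − 202680.04)] = √[16569.36 × 14867.56] = 15695.4119
r = 1714.04 / 15695.4119 ≈ 0.1092

0.1092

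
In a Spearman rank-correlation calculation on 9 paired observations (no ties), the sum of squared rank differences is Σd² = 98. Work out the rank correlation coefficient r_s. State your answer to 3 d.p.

ρ = 1 − 6Σd² / [n(n²−1)] = 1 − 6×98 / (9×80)
  = 1 − 588/720 = 1 − 0.8167 ≈ 0.183

0.183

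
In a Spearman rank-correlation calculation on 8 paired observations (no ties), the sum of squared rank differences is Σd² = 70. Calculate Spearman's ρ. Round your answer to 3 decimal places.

0.167

ρ = 1 − 6Σd² / [n(n²−1)] = 1 − 6×70 / (8×63)
  = 1 − 420/504 = 1 − 0.8333 ≈ 0.167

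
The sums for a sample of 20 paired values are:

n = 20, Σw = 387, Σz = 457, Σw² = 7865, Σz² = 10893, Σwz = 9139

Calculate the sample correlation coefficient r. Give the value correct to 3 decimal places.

0.719

r = (nΣwz − ΣwΣz) / √[(nΣw² − (Σw)²)(nΣz² − (Σz)²)]
Numerator: 20×9139 − 387×457 = 5921
Denominator: √[(157300 − 149769)(217860 − 208849)] = √[7531 × 9011] = 8237.8299
r = 5921 / 8237.8299 ≈ 0.719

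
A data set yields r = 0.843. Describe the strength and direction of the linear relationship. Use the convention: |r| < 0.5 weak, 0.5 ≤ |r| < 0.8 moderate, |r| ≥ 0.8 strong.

strong positive

r = 0.843 > 0 so the relationship is positive.
|r| = 0.843, which falls in the strong range.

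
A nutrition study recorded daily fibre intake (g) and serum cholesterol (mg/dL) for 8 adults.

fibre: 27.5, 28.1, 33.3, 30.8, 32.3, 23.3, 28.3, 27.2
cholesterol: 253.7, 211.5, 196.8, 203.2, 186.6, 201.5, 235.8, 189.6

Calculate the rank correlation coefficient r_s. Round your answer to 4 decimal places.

Rank fibre: 3, 4, 8, 6, 7, 1, 5, 2
Rank cholesterol: 8, 6, 3, 5, 1, 4, 7, 2
d = rank(fibre) − rank(cholesterol): -5, -2, 5, 1, 6, -3, -2, 0; Σd² = 104
ρ = 1 − 6Σd² / [n(n²−1)] = 1 − 6×104 / (8×63) = 1 − 624/504 ≈ -0.2381

-0.2381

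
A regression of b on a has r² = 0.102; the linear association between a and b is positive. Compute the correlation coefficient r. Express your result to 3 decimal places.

0.319

|r| = √0.102 = 0.319
The association is positive, so r = 0.319.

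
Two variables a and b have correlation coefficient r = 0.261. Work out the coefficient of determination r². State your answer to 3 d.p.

0.068

r² = (0.261)² = 0.068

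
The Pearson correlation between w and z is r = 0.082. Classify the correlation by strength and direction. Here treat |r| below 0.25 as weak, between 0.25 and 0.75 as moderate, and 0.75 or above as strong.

weak positive

r = 0.082 > 0 so the relationship is positive.
|r| = 0.082, which falls in the weak range.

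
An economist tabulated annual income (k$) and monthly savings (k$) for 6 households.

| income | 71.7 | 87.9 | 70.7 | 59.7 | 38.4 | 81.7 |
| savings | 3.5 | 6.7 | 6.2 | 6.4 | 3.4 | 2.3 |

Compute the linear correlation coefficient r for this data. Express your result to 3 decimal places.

0.184

n = 6, Σx = 410.1, Σy = 28.5, Σx² = 29579.33, Σy² = 153.39, Σxy = 1978.77
nΣxy − ΣxΣy = 11872.62 − 11687.85 = 184.77
nΣx² − (Σx)² = 177475.98 − 168182.01 = 9293.97; nΣy² − (Σy)² = 920.34 − 812.25 = 108.09
r = 184.77 / √(9293.97 × 108.09) = 184.77 / 1002.2900 ≈ 0.184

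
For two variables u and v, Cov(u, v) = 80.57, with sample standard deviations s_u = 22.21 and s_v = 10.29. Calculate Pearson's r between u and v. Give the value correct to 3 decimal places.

r = Cov(u,v) / (s_u · s_v) = 80.57 / (22.21 × 10.29)
  = 80.57 / 228.5409 ≈ 0.353

0.353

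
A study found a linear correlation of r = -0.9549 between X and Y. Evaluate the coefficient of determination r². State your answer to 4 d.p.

0.9118

r² = (-0.9549)² = 0.9118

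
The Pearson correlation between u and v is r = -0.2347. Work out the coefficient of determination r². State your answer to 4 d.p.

r² = (-0.2347)² = 0.0551

0.0551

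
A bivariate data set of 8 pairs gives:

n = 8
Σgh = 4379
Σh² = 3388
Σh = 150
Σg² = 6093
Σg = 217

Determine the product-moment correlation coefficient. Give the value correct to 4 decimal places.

0.8992

r = (nΣgh − ΣgΣh) / √[(nΣg² − (Σg)²)(nΣh² − (Σh)²)]
Numerator: 8×4379 − 217×150 = 2482
Denominator: √[(48744 − 47089)(27104 − 22500)] = √[1655 × 4604] = 2760.3659
r = 2482 / 2760.3659 ≈ 0.8992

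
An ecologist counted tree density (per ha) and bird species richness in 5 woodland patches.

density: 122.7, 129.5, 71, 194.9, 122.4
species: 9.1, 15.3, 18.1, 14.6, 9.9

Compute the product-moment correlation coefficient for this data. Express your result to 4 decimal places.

-0.2121

n = 5, Σx = 640.5, Σy = 67, Σx² = 89834.31, Σy² = 955.68, Σxy = 8440.32
nΣxy − ΣxΣy = 42201.6 − 42913.5 = -711.9
nΣx² − (Σx)² = 449171.55 − 410240.25 = 38931.3; nΣy² − (Σy)² = 4778.4 − 4489 = 289.4
r = -711.9 / √(38931.3 × 289.4) = -711.9 / 3356.5932 ≈ -0.2121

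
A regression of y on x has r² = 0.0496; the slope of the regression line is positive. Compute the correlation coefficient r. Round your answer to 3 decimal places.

0.223

|r| = √0.0496 = 0.223
The association is positive, so r = 0.223.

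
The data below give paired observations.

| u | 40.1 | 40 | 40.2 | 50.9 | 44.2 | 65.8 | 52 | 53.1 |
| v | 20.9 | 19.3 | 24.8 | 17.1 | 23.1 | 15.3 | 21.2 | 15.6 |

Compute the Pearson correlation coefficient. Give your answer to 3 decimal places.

n = 8, Σu = 386.3, Σv = 157.3, Σu² = 19221.75, Σv² = 3177.25, Σuv = 7435.96
nΣuv − ΣuΣv = 59487.68 − 60764.99 = -1277.31
nΣu² − (Σu)² = 153774 − 149227.69 = 4546.31; nΣv² − (Σv)² = 25418 − 24743.29 = 674.71
r = -1277.31 / √(4546.31 × 674.71) = -1277.31 / 1751.4111 ≈ -0.729

-0.729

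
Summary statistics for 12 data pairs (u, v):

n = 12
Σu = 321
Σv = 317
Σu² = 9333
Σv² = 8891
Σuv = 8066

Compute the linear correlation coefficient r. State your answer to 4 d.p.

r = (nΣuv − ΣuΣv) / √[(nΣu² − (Σu)²)(nΣv² − (Σv)²)]
Numerator: 12×8066 − 321×317 = -4965
Denominator: √[(111996 − 103041)(106692 − 100489)] = √[8955 × 6203] = 7453.0440
r = -4965 / 7453.0440 ≈ -0.6662

-0.6662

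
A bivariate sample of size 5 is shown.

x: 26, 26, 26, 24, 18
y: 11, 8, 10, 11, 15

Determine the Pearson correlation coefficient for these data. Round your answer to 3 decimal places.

-0.906

n = 5, Σx = 120, Σy = 55, Σx² = 2928, Σy² = 631, Σxy = 1288
nΣxy − ΣxΣy = 6440 − 6600 = -160
nΣx² − (Σx)² = 14640 − 14400 = 240; nΣy² − (Σy)² = 3155 − 3025 = 130
r = -160 / √(240 × 130) = -160 / 176.6352 ≈ -0.906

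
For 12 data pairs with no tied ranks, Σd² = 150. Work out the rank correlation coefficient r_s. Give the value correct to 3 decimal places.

ρ = 1 − 6Σd² / [n(n²−1)] = 1 − 6×150 / (12×143)
  = 1 − 900/1716 = 1 − 0.5245 ≈ 0.476

0.476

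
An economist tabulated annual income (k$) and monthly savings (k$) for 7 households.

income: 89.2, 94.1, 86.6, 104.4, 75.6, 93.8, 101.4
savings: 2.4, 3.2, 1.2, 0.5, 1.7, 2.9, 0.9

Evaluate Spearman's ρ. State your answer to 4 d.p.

Rank income: 3, 5, 2, 7, 1, 4, 6
Rank savings: 5, 7, 3, 1, 4, 6, 2
d = rank(income) − rank(savings): -2, -2, -1, 6, -3, -2, 4; Σd² = 74
ρ = 1 − 6Σd² / [n(n²−1)] = 1 − 6×74 / (7×48) = 1 − 444/336 ≈ -0.3214

-0.3214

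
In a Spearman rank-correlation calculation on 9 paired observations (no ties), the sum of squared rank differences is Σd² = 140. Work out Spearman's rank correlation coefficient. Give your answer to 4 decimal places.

ρ = 1 − 6Σd² / [n(n²−1)] = 1 − 6×140 / (9×80)
  = 1 − 840/720 = 1 − 1.16667 ≈ -0.1667

-0.1667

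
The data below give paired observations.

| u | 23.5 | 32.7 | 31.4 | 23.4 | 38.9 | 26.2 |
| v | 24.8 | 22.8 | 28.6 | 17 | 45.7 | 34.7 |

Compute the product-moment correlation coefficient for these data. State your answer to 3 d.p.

0.700

n = 6, Σu = 176.1, Σv = 173.6, Σu² = 5354.71, Σv² = 5534.42, Σuv = 5311.07
nΣuv − ΣuΣv = 31866.42 − 30570.96 = 1295.46
nΣu² − (Σu)² = 32128.26 − 31011.21 = 1117.05; nΣv² − (Σv)² = 33206.52 − 30136.96 = 3069.56
r = 1295.46 / √(1117.05 × 3069.56) = 1295.46 / 1851.7160 ≈ 0.700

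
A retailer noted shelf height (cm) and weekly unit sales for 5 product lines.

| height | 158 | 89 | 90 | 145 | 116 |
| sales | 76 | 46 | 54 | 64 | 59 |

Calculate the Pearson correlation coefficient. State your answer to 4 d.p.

0.9393

n = 5, Σx = 598, Σy = 299, Σx² = 75466, Σy² = 18385, Σxy = 37086
nΣxy − ΣxΣy = 185430 − 178802 = 6628
nΣx² − (Σx)² = 377330 − 357604 = 19726; nΣy² − (Σy)² = 91925 − 89401 = 2524
r = 6628 / √(19726 × 2524) = 6628 / 7056.0913 ≈ 0.9393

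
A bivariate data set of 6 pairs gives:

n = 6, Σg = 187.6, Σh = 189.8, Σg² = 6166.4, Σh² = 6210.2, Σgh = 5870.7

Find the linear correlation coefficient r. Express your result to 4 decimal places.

r = (nΣgh − ΣgΣh) / √[(nΣg² − (Σg)²)(nΣh² − (Σh)²)]
Numerator: 6×5870.7 − 187.6×189.8 = -382.28
Denominator: √[(36998.4 − 35193.76)(37261.2 − 36024.04)] = √[1804.64 × 1237.16] = 1494.1983
r = -382.28 / 1494.1983 ≈ -0.2558

-0.2558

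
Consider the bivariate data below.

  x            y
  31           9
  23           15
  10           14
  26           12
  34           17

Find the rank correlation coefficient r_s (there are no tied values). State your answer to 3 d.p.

0.100

Rank x: 4, 2, 1, 3, 5
Rank y: 1, 4, 3, 2, 5
d = rank(x) − rank(y): 3, -2, -2, 1, 0; Σd² = 18
ρ = 1 − 6Σd² / [n(n²−1)] = 1 − 6×18 / (5×24) = 1 − 108/120 ≈ 0.100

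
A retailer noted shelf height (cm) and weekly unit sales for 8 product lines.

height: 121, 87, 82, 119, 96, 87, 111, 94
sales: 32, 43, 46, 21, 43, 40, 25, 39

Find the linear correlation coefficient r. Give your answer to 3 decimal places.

n = 8, Σx = 797, Σy = 289, Σx² = 81037, Σy² = 11025, Σxy = 27933
nΣxy − ΣxΣy = 223464 − 230333 = -6869
nΣx² − (Σx)² = 648296 − 635209 = 13087; nΣy² − (Σy)² = 88200 − 83521 = 4679
r = -6869 / √(13087 × 4679) = -6869 / 7825.2203 ≈ -0.878

-0.878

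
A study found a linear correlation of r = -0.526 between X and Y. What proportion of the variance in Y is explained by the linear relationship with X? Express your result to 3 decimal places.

0.277

r² = (-0.526)² = 0.277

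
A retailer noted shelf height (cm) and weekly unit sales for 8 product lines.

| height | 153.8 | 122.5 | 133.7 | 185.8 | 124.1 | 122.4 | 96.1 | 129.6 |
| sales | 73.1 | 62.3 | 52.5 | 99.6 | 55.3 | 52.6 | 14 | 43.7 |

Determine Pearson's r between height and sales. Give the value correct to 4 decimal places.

n = 8, Σx = 1068, Σy = 453.1, Σx² = 147471.96, Σy² = 29831.85, Σxy = 64709.35
nΣxy − ΣxΣy = 517674.8 − 483910.8 = 33764
nΣx² − (Σx)² = 1179775.68 − 1140624 = 39151.68; nΣy² − (Σy)² = 238654.8 − 205299.61 = 33355.19
r = 33764 / √(39151.68 × 33355.19) = 33764 / 36137.4006 ≈ 0.9343

0.9343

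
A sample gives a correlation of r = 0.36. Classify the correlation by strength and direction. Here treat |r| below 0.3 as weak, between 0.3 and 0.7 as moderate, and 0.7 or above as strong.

r = 0.36 > 0 so the relationship is positive.
|r| = 0.36, which falls in the moderate range.

moderate positive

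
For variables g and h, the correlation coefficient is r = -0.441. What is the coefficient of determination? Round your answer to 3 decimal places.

r² = (-0.441)² = 0.194

0.194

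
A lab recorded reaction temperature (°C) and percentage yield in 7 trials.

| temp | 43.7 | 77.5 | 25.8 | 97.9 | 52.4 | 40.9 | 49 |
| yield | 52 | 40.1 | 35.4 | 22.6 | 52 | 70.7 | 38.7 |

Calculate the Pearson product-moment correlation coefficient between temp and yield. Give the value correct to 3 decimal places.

n = 7, Σx = 387.2, Σy = 311.5, Σx² = 24985.56, Σy² = 15276.11, Σxy = 16018.74
nΣxy − ΣxΣy = 112131.18 − 120612.8 = -8481.62
nΣx² − (Σx)² = 174898.92 − 149923.84 = 24975.08; nΣy² − (Σy)² = 106932.77 − 97032.25 = 9900.52
r = -8481.62 / √(24975.08 × 9900.52) = -8481.62 / 15724.7028 ≈ -0.539

-0.539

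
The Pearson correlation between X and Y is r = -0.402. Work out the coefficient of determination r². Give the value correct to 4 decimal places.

0.1616

r² = (-0.402)² = 0.1616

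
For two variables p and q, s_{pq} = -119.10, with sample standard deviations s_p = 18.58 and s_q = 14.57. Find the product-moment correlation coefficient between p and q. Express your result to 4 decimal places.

r = Cov(p,q) / (s_p · s_q) = -119.10 / (18.58 × 14.57)
  = -119.10 / 270.7106 ≈ -0.4400

-0.4400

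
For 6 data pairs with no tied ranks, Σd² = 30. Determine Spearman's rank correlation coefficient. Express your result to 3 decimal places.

0.143

ρ = 1 − 6Σd² / [n(n²−1)] = 1 − 6×30 / (6×35)
  = 1 − 180/210 = 1 − 0.8571 ≈ 0.143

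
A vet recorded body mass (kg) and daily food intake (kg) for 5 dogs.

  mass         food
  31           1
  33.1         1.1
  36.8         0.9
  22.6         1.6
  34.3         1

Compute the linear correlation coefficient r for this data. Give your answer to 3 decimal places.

-0.953

n = 5, Σx = 157.8, Σy = 5.6, Σx² = 5098.1, Σy² = 6.58, Σxy = 170.99
nΣxy − ΣxΣy = 854.95 − 883.68 = -28.73
nΣx² − (Σx)² = 25490.5 − 24900.84 = 589.66; nΣy² − (Σy)² = 32.9 − 31.36 = 1.54
r = -28.73 / √(589.66 × 1.54) = -28.73 / 30.1343 ≈ -0.953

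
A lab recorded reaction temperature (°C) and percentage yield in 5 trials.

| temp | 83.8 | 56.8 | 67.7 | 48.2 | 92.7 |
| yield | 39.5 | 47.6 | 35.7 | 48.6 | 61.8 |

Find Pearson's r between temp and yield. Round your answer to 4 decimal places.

n = 5, Σx = 349.2, Σy = 233.2, Σx² = 25748.5, Σy² = 11281.7, Σxy = 16502.05
nΣxy − ΣxΣy = 82510.25 − 81433.44 = 1076.81
nΣx² − (Σx)² = 128742.5 − 121940.64 = 6801.86; nΣy² − (Σy)² = 56408.5 − 54382.24 = 2026.26
r = 1076.81 / √(6801.86 × 2026.26) = 1076.81 / 3712.4570 ≈ 0.2901

0.2901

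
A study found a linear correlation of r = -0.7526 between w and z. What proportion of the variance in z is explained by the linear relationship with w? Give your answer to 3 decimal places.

0.566

r² = (-0.7526)² = 0.566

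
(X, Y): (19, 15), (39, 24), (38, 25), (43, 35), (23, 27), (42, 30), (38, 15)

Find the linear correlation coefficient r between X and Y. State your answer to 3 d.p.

0.509

n = 7, ΣX = 242, ΣY = 171, ΣX² = 8912, ΣY² = 4505, ΣXY = 6127
nΣXY − ΣXΣY = 42889 − 41382 = 1507
nΣX² − (ΣX)² = 62384 − 58564 = 3820; nΣY² − (ΣY)² = 31535 − 29241 = 2294
r = 1507 / √(3820 × 2294) = 1507 / 2960.2500 ≈ 0.509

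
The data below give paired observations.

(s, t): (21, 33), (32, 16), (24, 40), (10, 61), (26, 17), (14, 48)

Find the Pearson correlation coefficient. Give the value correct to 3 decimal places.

n = 6, Σs = 127, Σt = 215, Σs² = 3013, Σt² = 9259, Σst = 3889
nΣst − ΣsΣt = 23334 − 27305 = -3971
nΣs² − (Σs)² = 18078 − 16129 = 1949; nΣt² − (Σt)² = 55554 − 46225 = 9329
r = -3971 / √(1949 × 9329) = -3971 / 4264.0616 ≈ -0.931

-0.931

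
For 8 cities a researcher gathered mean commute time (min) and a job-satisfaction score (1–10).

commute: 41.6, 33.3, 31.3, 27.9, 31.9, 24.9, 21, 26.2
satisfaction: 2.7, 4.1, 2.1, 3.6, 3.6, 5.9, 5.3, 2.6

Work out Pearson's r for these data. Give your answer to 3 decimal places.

-0.577

n = 8, Σx = 238.1, Σy = 29.9, Σx² = 7362.61, Σy² = 124.09, Σxy = 856.19
nΣxy − ΣxΣy = 6849.52 − 7119.19 = -269.67
nΣx² − (Σx)² = 58900.88 − 56691.61 = 2209.27; nΣy² − (Σy)² = 992.72 − 894.01 = 98.71
r = -269.67 / √(2209.27 × 98.71) = -269.67 / 466.9872 ≈ -0.577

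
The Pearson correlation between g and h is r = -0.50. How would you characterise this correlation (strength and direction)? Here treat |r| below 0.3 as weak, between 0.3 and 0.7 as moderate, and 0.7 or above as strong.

moderate negative

r = -0.50 < 0 so the relationship is negative.
|r| = 0.50, which falls in the moderate range.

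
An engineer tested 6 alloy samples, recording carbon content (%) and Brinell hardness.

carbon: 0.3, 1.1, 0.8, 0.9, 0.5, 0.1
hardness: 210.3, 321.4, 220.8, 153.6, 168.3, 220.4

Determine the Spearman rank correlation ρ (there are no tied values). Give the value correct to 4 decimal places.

Rank carbon: 2, 6, 4, 5, 3, 1
Rank hardness: 3, 6, 5, 1, 2, 4
d = rank(carbon) − rank(hardness): -1, 0, -1, 4, 1, -3; Σd² = 28
ρ = 1 − 6Σd² / [n(n²−1)] = 1 − 6×28 / (6×35) = 1 − 168/210 ≈ 0.2000

0.2000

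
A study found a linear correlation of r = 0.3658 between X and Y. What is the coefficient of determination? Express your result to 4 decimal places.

0.1338

r² = (0.3658)² = 0.1338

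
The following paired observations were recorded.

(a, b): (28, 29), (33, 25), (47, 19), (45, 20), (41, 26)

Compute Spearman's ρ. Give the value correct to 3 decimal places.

-0.900

Rank a: 1, 2, 5, 4, 3
Rank b: 5, 3, 1, 2, 4
d = rank(a) − rank(b): -4, -1, 4, 2, -1; Σd² = 38
ρ = 1 − 6Σd² / [n(n²−1)] = 1 − 6×38 / (5×24) = 1 − 228/120 ≈ -0.900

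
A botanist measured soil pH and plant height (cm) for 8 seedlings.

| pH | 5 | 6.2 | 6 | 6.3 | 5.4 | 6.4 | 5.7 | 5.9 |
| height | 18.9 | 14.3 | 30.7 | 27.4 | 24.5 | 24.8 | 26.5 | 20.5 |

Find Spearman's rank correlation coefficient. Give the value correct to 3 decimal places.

0.310

Rank pH: 1, 6, 5, 7, 2, 8, 3, 4
Rank height: 2, 1, 8, 7, 4, 5, 6, 3
d = rank(pH) − rank(height): -1, 5, -3, 0, -2, 3, -3, 1; Σd² = 58
ρ = 1 − 6Σd² / [n(n²−1)] = 1 − 6×58 / (8×63) = 1 − 348/504 ≈ 0.310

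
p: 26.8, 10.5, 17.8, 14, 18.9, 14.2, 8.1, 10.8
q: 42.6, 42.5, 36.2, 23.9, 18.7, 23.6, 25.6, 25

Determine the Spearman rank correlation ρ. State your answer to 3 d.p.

-0.048

Rank p: 8, 2, 6, 4, 7, 5, 1, 3
Rank q: 8, 7, 6, 3, 1, 2, 5, 4
d = rank(p) − rank(q): 0, -5, 0, 1, 6, 3, -4, -1; Σd² = 88
ρ = 1 − 6Σd² / [n(n²−1)] = 1 − 6×88 / (8×63) = 1 − 528/504 ≈ -0.048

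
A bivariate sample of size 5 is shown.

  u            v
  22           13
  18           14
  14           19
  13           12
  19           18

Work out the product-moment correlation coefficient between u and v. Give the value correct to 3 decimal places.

-0.113

n = 5, Σu = 86, Σv = 76, Σu² = 1534, Σv² = 1194, Σuv = 1302
nΣuv − ΣuΣv = 6510 − 6536 = -26
nΣu² − (Σu)² = 7670 − 7396 = 274; nΣv² − (Σv)² = 5970 − 5776 = 194
r = -26 / √(274 × 194) = -26 / 230.5559 ≈ -0.113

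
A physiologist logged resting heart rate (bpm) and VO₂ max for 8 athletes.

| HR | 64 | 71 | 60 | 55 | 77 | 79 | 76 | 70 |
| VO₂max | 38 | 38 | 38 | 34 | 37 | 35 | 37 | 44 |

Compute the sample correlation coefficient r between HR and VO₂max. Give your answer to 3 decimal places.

0.095

n = 8, Σx = 552, Σy = 301, Σx² = 38608, Σy² = 11387, Σxy = 20786
nΣxy − ΣxΣy = 166288 − 166152 = 136
nΣx² − (Σx)² = 308864 − 304704 = 4160; nΣy² − (Σy)² = 91096 − 90601 = 495
r = 136 / √(4160 × 495) = 136 / 1434.9913 ≈ 0.095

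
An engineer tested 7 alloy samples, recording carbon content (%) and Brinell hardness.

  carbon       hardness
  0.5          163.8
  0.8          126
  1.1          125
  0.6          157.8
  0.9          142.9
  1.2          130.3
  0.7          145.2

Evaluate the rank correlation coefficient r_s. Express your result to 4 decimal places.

Rank carbon: 1, 4, 6, 2, 5, 7, 3
Rank hardness: 7, 2, 1, 6, 4, 3, 5
d = rank(carbon) − rank(hardness): -6, 2, 5, -4, 1, 4, -2; Σd² = 102
ρ = 1 − 6Σd² / [n(n²−1)] = 1 − 6×102 / (7×48) = 1 − 612/336 ≈ -0.8214

-0.8214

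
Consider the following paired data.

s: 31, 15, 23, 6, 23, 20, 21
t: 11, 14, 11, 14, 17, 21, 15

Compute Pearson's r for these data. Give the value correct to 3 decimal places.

n = 7, Σs = 139, Σt = 103, Σs² = 3121, Σt² = 1589, Σst = 2014
nΣst − ΣsΣt = 14098 − 14317 = -219
nΣs² − (Σs)² = 21847 − 19321 = 2526; nΣt² − (Σt)² = 11123 − 10609 = 514
r = -219 / √(2526 × 514) = -219 / 1139.4578 ≈ -0.192

-0.192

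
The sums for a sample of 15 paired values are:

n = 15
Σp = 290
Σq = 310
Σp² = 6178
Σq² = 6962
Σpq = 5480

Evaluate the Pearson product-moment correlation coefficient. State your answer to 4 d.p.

-0.9113

r = (nΣpq − ΣpΣq) / √[(nΣp² − (Σp)²)(nΣq² − (Σq)²)]
Numerator: 15×5480 − 290×310 = -7700
Denominator: √[(92670 − 84100)(104430 − 96100)] = √[8570 × 8330] = 8449.1479
r = -7700 / 8449.1479 ≈ -0.9113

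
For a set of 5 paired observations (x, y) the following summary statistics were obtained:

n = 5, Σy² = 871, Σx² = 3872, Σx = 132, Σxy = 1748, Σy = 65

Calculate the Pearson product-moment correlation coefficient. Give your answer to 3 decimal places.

r = (nΣxy − ΣxΣy) / √[(nΣx² − (Σx)²)(nΣy² − (Σy)²)]
Numerator: 5×1748 − 132×65 = 160
Denominator: √[(19360 − 17424)(4355 − 4225)] = √[1936 × 130] = 501.6772
r = 160 / 501.6772 ≈ 0.319

0.319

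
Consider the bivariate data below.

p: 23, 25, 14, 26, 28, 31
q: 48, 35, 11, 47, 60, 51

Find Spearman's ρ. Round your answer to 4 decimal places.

Rank p: 2, 3, 1, 4, 5, 6
Rank q: 4, 2, 1, 3, 6, 5
d = rank(p) − rank(q): -2, 1, 0, 1, -1, 1; Σd² = 8
ρ = 1 − 6Σd² / [n(n²−1)] = 1 − 6×8 / (6×35) = 1 − 48/210 ≈ 0.7714

0.7714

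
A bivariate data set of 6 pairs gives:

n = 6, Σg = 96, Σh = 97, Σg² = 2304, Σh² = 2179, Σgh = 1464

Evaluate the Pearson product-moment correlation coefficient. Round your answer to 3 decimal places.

r = (nΣgh − ΣgΣh) / √[(nΣg² − (Σg)²)(nΣh² − (Σh)²)]
Numerator: 6×1464 − 96×97 = -528
Denominator: √[(13824 − 9216)(13074 − 9409)] = √[4608 × 3665] = 4109.5401
r = -528 / 4109.5401 ≈ -0.128

-0.128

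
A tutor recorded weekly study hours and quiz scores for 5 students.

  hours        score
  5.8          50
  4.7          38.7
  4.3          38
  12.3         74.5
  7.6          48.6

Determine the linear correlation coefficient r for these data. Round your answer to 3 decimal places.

0.973

n = 5, Σx = 34.7, Σy = 249.8, Σx² = 283.27, Σy² = 13353.9, Σxy = 1921
nΣxy − ΣxΣy = 9605 − 8668.06 = 936.94
nΣx² − (Σx)² = 1416.35 − 1204.09 = 212.26; nΣy² − (Σy)² = 66769.5 − 62400.04 = 4369.46
r = 936.94 / √(212.26 × 4369.46) = 936.94 / 963.0481 ≈ 0.973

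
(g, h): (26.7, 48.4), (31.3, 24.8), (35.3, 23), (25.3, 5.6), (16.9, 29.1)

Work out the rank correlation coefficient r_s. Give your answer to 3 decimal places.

Rank g: 3, 4, 5, 2, 1
Rank h: 5, 3, 2, 1, 4
d = rank(g) − rank(h): -2, 1, 3, 1, -3; Σd² = 24
ρ = 1 − 6Σd² / [n(n²−1)] = 1 − 6×24 / (5×24) = 1 − 144/120 ≈ -0.200

-0.200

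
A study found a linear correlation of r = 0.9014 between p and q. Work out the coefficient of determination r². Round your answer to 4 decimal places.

r² = (0.9014)² = 0.8125

0.8125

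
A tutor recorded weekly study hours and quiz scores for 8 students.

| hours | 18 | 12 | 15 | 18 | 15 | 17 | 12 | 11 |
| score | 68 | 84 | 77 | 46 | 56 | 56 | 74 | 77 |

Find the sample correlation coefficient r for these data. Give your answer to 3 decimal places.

-0.743

n = 8, Σx = 118, Σy = 538, Σx² = 1796, Σy² = 37402, Σxy = 7742
nΣxy − ΣxΣy = 61936 − 63484 = -1548
nΣx² − (Σx)² = 14368 − 13924 = 444; nΣy² − (Σy)² = 299216 − 289444 = 9772
r = -1548 / √(444 × 9772) = -1548 / 2082.9710 ≈ -0.743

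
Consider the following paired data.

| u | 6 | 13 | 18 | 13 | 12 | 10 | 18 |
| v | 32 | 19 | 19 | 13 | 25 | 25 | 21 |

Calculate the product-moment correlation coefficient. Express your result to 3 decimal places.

-0.662

n = 7, Σu = 90, Σv = 154, Σu² = 1266, Σv² = 3606, Σuv = 1878
nΣuv − ΣuΣv = 13146 − 13860 = -714
nΣu² − (Σu)² = 8862 − 8100 = 762; nΣv² − (Σv)² = 25242 − 23716 = 1526
r = -714 / √(762 × 1526) = -714 / 1078.3376 ≈ -0.662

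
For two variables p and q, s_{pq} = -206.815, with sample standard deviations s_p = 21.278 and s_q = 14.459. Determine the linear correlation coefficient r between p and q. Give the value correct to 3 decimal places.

-0.672

r = Cov(p,q) / (s_p · s_q) = -206.815 / (21.278 × 14.459)
  = -206.815 / 307.6586 ≈ -0.672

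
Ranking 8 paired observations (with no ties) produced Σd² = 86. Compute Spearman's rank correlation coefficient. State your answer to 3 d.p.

-0.024

ρ = 1 − 6Σd² / [n(n²−1)] = 1 − 6×86 / (8×63)
  = 1 − 516/504 = 1 − 1.0238 ≈ -0.024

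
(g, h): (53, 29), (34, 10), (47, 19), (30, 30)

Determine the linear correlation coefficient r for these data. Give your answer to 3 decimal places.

n = 4, Σg = 164, Σh = 88, Σg² = 7074, Σh² = 2202, Σgh = 3670
nΣgh − ΣgΣh = 14680 − 14432 = 248
nΣg² − (Σg)² = 28296 − 26896 = 1400; nΣh² − (Σh)² = 8808 − 7744 = 1064
r = 248 / √(1400 × 1064) = 248 / 1220.4917 ≈ 0.203

0.203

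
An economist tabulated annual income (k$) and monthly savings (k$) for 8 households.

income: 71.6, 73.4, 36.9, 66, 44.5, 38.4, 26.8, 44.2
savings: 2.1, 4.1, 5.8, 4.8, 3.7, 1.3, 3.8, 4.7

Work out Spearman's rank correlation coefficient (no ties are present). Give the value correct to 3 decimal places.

-0.095

Rank income: 7, 8, 2, 6, 5, 3, 1, 4
Rank savings: 2, 5, 8, 7, 3, 1, 4, 6
d = rank(income) − rank(savings): 5, 3, -6, -1, 2, 2, -3, -2; Σd² = 92
ρ = 1 − 6Σd² / [n(n²−1)] = 1 − 6×92 / (8×63) = 1 − 552/504 ≈ -0.095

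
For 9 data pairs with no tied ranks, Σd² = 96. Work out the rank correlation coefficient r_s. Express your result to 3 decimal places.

0.200

ρ = 1 − 6Σd² / [n(n²−1)] = 1 − 6×96 / (9×80)
  = 1 − 576/720 = 1 − 0.8000 ≈ 0.200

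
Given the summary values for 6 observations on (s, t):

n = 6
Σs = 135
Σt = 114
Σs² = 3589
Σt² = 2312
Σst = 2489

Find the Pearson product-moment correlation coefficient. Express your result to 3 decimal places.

r = (nΣst − ΣsΣt) / √[(nΣs² − (Σs)²)(nΣt² − (Σt)²)]
Numerator: 6×2489 − 135×114 = -456
Denominator: √[(21534 − 18225)(13872 − 12996)] = √[3309 × 876] = 1702.5522
r = -456 / 1702.5522 ≈ -0.268

-0.268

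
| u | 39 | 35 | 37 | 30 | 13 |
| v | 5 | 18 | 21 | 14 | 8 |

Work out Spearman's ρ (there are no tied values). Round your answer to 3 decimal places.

0.000

Rank u: 5, 3, 4, 2, 1
Rank v: 1, 4, 5, 3, 2
d = rank(u) − rank(v): 4, -1, -1, -1, -1; Σd² = 20
ρ = 1 − 6Σd² / [n(n²−1)] = 1 − 6×20 / (5×24) = 1 − 120/120 ≈ 0.000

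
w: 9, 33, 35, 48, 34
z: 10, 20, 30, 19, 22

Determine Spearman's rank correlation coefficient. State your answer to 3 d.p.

Rank w: 1, 2, 4, 5, 3
Rank z: 1, 3, 5, 2, 4
d = rank(w) − rank(z): 0, -1, -1, 3, -1; Σd² = 12
ρ = 1 − 6Σd² / [n(n²−1)] = 1 − 6×12 / (5×24) = 1 − 72/120 ≈ 0.400

0.400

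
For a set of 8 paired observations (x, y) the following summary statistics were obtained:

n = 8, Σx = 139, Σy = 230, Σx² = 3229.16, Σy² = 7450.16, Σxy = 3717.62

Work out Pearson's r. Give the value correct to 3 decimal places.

r = (nΣxy − ΣxΣy) / √[(nΣx² − (Σx)²)(nΣy² − (Σy)²)]
Numerator: 8×3717.62 − 139×230 = -2229.04
Denominator: √[(25833.28 − 19321)(59601.28 − 52900)] = √[6512.28 × 6701.28] = 6606.1041
r = -2229.04 / 6606.1041 ≈ -0.337

-0.337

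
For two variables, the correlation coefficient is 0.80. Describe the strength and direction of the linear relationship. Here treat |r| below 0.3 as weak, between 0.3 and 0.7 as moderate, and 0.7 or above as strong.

r = 0.80 > 0 so the relationship is positive.
|r| = 0.80, which falls in the strong range.

strong positive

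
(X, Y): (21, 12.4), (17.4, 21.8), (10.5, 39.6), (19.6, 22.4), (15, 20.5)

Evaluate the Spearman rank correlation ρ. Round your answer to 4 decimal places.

Rank X: 5, 3, 1, 4, 2
Rank Y: 1, 3, 5, 4, 2
d = rank(X) − rank(Y): 4, 0, -4, 0, 0; Σd² = 32
ρ = 1 − 6Σd² / [n(n²−1)] = 1 − 6×32 / (5×24) = 1 − 192/120 ≈ -0.6000

-0.6000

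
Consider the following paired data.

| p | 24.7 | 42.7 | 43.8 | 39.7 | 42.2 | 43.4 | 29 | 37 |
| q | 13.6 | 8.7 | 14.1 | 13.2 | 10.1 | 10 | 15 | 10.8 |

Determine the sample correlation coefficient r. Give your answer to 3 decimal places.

-0.577

n = 8, Σp = 302.5, Σq = 95.5, Σp² = 11802.31, Σq² = 1177.35, Σpq = 3543.85
nΣpq − ΣpΣq = 28350.8 − 28888.75 = -537.95
nΣp² − (Σp)² = 94418.48 − 91506.25 = 2912.23; nΣq² − (Σq)² = 9418.8 − 9120.25 = 298.55
r = -537.95 / √(2912.23 × 298.55) = -537.95 / 932.4410 ≈ -0.577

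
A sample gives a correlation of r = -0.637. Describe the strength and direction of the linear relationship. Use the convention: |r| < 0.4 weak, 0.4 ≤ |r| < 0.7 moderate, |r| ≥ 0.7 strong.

moderate negative

r = -0.637 < 0 so the relationship is negative.
|r| = 0.637, which falls in the moderate range.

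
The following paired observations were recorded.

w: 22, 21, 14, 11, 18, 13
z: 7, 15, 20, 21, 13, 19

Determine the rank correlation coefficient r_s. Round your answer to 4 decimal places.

-0.8857

Rank w: 6, 5, 3, 1, 4, 2
Rank z: 1, 3, 5, 6, 2, 4
d = rank(w) − rank(z): 5, 2, -2, -5, 2, -2; Σd² = 66
ρ = 1 − 6Σd² / [n(n²−1)] = 1 − 6×66 / (6×35) = 1 − 396/210 ≈ -0.8857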